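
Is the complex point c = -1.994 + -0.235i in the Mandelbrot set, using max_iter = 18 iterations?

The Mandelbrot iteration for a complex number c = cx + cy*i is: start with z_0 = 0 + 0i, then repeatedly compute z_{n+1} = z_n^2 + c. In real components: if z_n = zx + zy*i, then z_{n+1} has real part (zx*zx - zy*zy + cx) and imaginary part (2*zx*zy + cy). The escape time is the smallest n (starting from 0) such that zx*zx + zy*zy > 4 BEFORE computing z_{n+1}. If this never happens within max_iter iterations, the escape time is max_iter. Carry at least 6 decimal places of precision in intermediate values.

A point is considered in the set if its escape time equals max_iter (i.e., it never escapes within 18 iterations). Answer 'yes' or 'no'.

Answer: no

Derivation:
z_0 = 0 + 0i, c = -1.9940 + -0.2350i
Iter 1: z = -1.9940 + -0.2350i, |z|^2 = 4.0313
Escaped at iteration 1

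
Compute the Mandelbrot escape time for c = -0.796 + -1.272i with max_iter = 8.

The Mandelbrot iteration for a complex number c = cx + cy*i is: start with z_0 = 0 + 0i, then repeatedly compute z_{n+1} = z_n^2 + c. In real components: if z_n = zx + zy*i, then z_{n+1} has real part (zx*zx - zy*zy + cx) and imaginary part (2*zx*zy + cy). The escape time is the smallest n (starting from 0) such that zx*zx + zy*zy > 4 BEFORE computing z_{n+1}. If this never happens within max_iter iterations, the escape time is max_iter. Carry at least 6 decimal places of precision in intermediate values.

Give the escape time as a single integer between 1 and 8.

z_0 = 0 + 0i, c = -0.7960 + -1.2720i
Iter 1: z = -0.7960 + -1.2720i, |z|^2 = 2.2516
Iter 2: z = -1.7804 + 0.7530i, |z|^2 = 3.7368
Iter 3: z = 1.8067 + -3.9533i, |z|^2 = 18.8928
Escaped at iteration 3

Answer: 3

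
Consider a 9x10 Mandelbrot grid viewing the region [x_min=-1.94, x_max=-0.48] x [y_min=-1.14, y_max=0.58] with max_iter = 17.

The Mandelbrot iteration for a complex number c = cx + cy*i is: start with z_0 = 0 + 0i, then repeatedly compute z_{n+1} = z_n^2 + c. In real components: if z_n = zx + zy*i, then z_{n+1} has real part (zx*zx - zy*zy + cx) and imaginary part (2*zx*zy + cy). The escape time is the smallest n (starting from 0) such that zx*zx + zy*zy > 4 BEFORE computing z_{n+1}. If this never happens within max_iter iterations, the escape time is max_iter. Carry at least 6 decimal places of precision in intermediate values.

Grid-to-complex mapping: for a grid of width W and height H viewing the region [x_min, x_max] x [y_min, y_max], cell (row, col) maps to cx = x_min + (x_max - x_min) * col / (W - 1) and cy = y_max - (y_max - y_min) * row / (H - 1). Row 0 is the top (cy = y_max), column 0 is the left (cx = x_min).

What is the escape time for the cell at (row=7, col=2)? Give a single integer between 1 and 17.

Answer: 3

Derivation:
z_0 = 0 + 0i, c = -1.5750 + -0.7578i
Iter 1: z = -1.5750 + -0.7578i, |z|^2 = 3.0549
Iter 2: z = 0.3314 + 1.6292i, |z|^2 = 2.7642
Iter 3: z = -4.1195 + 0.3221i, |z|^2 = 17.0743
Escaped at iteration 3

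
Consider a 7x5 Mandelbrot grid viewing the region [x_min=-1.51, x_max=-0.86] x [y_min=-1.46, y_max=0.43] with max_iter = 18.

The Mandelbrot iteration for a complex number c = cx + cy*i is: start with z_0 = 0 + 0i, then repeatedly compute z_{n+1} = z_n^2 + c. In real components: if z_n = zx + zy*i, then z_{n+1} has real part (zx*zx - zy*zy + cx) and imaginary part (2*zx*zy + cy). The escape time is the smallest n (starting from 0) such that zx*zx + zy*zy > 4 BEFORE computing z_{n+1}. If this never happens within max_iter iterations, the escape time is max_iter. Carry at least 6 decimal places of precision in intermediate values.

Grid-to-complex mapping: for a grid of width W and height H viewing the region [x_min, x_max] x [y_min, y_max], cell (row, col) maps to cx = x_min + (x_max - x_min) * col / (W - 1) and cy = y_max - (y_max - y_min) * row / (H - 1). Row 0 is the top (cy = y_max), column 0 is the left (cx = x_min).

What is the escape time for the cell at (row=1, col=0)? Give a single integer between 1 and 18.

Answer: 9

Derivation:
z_0 = 0 + 0i, c = -1.5100 + -0.0425i
Iter 1: z = -1.5100 + -0.0425i, |z|^2 = 2.2819
Iter 2: z = 0.7683 + 0.0858i, |z|^2 = 0.5976
Iter 3: z = -0.9271 + 0.0894i, |z|^2 = 0.8675
Iter 4: z = -0.6585 + -0.2083i, |z|^2 = 0.4770
Iter 5: z = -1.1198 + 0.2318i, |z|^2 = 1.3076
Iter 6: z = -0.3098 + -0.5617i, |z|^2 = 0.4115
Iter 7: z = -1.7295 + 0.3056i, |z|^2 = 3.0845
Iter 8: z = 1.3877 + -1.0994i, |z|^2 = 3.1345
Iter 9: z = -0.7929 + -3.0938i, |z|^2 = 10.2005
Escaped at iteration 9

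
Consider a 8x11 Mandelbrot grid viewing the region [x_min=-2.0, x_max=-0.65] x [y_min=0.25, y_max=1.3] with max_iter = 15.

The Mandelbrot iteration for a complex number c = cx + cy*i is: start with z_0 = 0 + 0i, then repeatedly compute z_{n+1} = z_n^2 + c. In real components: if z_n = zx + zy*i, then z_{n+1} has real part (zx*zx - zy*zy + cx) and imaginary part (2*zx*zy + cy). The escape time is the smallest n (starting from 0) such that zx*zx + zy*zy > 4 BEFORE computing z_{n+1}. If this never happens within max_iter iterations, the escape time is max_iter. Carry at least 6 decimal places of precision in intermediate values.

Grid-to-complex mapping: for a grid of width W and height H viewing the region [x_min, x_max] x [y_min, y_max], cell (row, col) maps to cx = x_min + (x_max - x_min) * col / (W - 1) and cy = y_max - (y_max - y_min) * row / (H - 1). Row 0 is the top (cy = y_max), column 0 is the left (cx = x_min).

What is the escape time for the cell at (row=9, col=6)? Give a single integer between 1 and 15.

Answer: 8

Derivation:
z_0 = 0 + 0i, c = -0.8429 + 0.3550i
Iter 1: z = -0.8429 + 0.3550i, |z|^2 = 0.8364
Iter 2: z = -0.2585 + -0.2434i, |z|^2 = 0.1261
Iter 3: z = -0.8353 + 0.4808i, |z|^2 = 0.9289
Iter 4: z = -0.3763 + -0.4483i, |z|^2 = 0.3426
Iter 5: z = -0.9022 + 0.6924i, |z|^2 = 1.2934
Iter 6: z = -0.5083 + -0.8944i, |z|^2 = 1.0583
Iter 7: z = -1.3844 + 1.2643i, |z|^2 = 3.5150
Iter 8: z = -0.5247 + -3.1456i, |z|^2 = 10.1699
Escaped at iteration 8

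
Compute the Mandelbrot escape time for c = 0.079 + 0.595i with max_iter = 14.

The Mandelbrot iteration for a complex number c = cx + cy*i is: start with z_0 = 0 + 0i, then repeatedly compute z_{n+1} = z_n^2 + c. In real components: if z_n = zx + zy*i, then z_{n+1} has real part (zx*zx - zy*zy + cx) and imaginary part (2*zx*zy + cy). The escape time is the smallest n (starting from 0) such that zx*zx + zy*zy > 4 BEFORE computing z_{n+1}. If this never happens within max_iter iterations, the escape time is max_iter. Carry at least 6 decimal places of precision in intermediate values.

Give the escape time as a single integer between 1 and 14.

z_0 = 0 + 0i, c = 0.0790 + 0.5950i
Iter 1: z = 0.0790 + 0.5950i, |z|^2 = 0.3603
Iter 2: z = -0.2688 + 0.6890i, |z|^2 = 0.5470
Iter 3: z = -0.3235 + 0.2246i, |z|^2 = 0.1551
Iter 4: z = 0.1332 + 0.4497i, |z|^2 = 0.2200
Iter 5: z = -0.1055 + 0.7148i, |z|^2 = 0.5221
Iter 6: z = -0.4208 + 0.4442i, |z|^2 = 0.3744
Iter 7: z = 0.0587 + 0.2211i, |z|^2 = 0.0524
Iter 8: z = 0.0335 + 0.6210i, |z|^2 = 0.3867
Iter 9: z = -0.3055 + 0.6367i, |z|^2 = 0.4987
Iter 10: z = -0.2330 + 0.2060i, |z|^2 = 0.0967
Iter 11: z = 0.0909 + 0.4990i, |z|^2 = 0.2573
Iter 12: z = -0.1617 + 0.6857i, |z|^2 = 0.4963
Iter 13: z = -0.3650 + 0.3732i, |z|^2 = 0.2725

Answer: 14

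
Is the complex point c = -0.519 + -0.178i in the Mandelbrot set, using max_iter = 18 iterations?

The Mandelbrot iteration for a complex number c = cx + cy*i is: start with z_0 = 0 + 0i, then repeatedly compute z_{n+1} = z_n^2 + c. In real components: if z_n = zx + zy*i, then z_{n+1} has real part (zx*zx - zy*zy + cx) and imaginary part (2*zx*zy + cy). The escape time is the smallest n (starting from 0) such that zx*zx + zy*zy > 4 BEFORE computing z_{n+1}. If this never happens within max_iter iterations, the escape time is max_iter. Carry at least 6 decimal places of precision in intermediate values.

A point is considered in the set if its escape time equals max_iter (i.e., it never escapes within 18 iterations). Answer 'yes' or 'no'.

z_0 = 0 + 0i, c = -0.5190 + -0.1780i
Iter 1: z = -0.5190 + -0.1780i, |z|^2 = 0.3010
Iter 2: z = -0.2813 + 0.0068i, |z|^2 = 0.0792
Iter 3: z = -0.4399 + -0.1818i, |z|^2 = 0.2266
Iter 4: z = -0.3585 + -0.0180i, |z|^2 = 0.1289
Iter 5: z = -0.3908 + -0.1651i, |z|^2 = 0.1800
Iter 6: z = -0.3935 + -0.0490i, |z|^2 = 0.1573
Iter 7: z = -0.3665 + -0.1394i, |z|^2 = 0.1538
Iter 8: z = -0.4041 + -0.0758i, |z|^2 = 0.1690
Iter 9: z = -0.3614 + -0.1167i, |z|^2 = 0.1443
Iter 10: z = -0.4020 + -0.0936i, |z|^2 = 0.1704
Iter 11: z = -0.3662 + -0.1027i, |z|^2 = 0.1446
Iter 12: z = -0.3955 + -0.1028i, |z|^2 = 0.1670
Iter 13: z = -0.3732 + -0.0967i, |z|^2 = 0.1486
Iter 14: z = -0.3891 + -0.1058i, |z|^2 = 0.1626
Iter 15: z = -0.3788 + -0.0957i, |z|^2 = 0.1526
Iter 16: z = -0.3847 + -0.1055i, |z|^2 = 0.1591
Iter 17: z = -0.3822 + -0.0968i, |z|^2 = 0.1554
Did not escape in 18 iterations → in set

Answer: yes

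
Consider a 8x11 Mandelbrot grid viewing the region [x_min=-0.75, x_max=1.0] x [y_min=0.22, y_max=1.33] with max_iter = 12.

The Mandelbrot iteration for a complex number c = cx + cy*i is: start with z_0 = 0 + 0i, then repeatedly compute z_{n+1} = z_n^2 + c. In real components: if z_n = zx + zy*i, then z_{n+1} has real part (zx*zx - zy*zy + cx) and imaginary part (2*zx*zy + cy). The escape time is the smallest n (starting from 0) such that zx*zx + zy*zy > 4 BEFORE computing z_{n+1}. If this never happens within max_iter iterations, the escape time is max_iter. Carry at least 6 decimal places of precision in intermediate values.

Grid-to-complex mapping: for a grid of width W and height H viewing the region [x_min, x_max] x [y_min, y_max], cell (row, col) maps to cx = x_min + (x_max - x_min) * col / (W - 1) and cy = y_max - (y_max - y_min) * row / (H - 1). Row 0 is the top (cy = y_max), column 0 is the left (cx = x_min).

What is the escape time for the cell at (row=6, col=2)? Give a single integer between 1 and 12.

z_0 = 0 + 0i, c = -0.2500 + 0.6640i
Iter 1: z = -0.2500 + 0.6640i, |z|^2 = 0.5034
Iter 2: z = -0.6284 + 0.3320i, |z|^2 = 0.5051
Iter 3: z = 0.0347 + 0.2467i, |z|^2 = 0.0621
Iter 4: z = -0.3097 + 0.6811i, |z|^2 = 0.5598
Iter 5: z = -0.6180 + 0.2421i, |z|^2 = 0.4406
Iter 6: z = 0.0733 + 0.3647i, |z|^2 = 0.1384
Iter 7: z = -0.3776 + 0.7175i, |z|^2 = 0.6574
Iter 8: z = -0.6221 + 0.1221i, |z|^2 = 0.4020
Iter 9: z = 0.1221 + 0.5120i, |z|^2 = 0.2771
Iter 10: z = -0.4973 + 0.7891i, |z|^2 = 0.8699
Iter 11: z = -0.6254 + -0.1208i, |z|^2 = 0.4057

Answer: 12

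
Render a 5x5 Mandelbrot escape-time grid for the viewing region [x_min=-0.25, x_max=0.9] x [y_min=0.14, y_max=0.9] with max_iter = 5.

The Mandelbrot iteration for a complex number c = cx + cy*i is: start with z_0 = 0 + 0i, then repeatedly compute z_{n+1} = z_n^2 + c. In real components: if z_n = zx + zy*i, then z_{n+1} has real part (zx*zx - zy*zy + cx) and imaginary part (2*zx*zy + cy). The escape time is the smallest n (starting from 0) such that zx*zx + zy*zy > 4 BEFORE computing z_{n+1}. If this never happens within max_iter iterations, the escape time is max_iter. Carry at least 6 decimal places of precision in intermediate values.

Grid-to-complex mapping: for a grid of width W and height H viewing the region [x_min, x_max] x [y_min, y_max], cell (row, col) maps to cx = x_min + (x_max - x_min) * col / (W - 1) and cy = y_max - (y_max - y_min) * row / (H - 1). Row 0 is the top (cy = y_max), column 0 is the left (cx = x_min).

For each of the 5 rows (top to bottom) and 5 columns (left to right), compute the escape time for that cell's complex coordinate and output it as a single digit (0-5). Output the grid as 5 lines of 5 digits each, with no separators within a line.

(row=0, col=0): c = -0.2500 + 0.9000i → escape time 5
(row=0, col=1): c = 0.0375 + 0.9000i → escape time 5
(row=0, col=2): c = 0.3250 + 0.9000i → escape time 4
(row=0, col=3): c = 0.6125 + 0.9000i → escape time 2
(row=0, col=4): c = 0.9000 + 0.9000i → escape time 2
(row=1, col=0): c = -0.2500 + 0.7100i → escape time 5
(row=1, col=1): c = 0.0375 + 0.7100i → escape time 5
(row=1, col=2): c = 0.3250 + 0.7100i → escape time 5
(row=1, col=3): c = 0.6125 + 0.7100i → escape time 3
(row=1, col=4): c = 0.9000 + 0.7100i → escape time 2
(row=2, col=0): c = -0.2500 + 0.5200i → escape time 5
(row=2, col=1): c = 0.0375 + 0.5200i → escape time 5
(row=2, col=2): c = 0.3250 + 0.5200i → escape time 5
(row=2, col=3): c = 0.6125 + 0.5200i → escape time 3
(row=2, col=4): c = 0.9000 + 0.5200i → escape time 2
(row=3, col=0): c = -0.2500 + 0.3300i → escape time 5
(row=3, col=1): c = 0.0375 + 0.3300i → escape time 5
(row=3, col=2): c = 0.3250 + 0.3300i → escape time 5
(row=3, col=3): c = 0.6125 + 0.3300i → escape time 4
(row=3, col=4): c = 0.9000 + 0.3300i → escape time 3
(row=4, col=0): c = -0.2500 + 0.1400i → escape time 5
(row=4, col=1): c = 0.0375 + 0.1400i → escape time 5
(row=4, col=2): c = 0.3250 + 0.1400i → escape time 5
(row=4, col=3): c = 0.6125 + 0.1400i → escape time 4
(row=4, col=4): c = 0.9000 + 0.1400i → escape time 3

Answer: 55422
55532
55532
55543
55543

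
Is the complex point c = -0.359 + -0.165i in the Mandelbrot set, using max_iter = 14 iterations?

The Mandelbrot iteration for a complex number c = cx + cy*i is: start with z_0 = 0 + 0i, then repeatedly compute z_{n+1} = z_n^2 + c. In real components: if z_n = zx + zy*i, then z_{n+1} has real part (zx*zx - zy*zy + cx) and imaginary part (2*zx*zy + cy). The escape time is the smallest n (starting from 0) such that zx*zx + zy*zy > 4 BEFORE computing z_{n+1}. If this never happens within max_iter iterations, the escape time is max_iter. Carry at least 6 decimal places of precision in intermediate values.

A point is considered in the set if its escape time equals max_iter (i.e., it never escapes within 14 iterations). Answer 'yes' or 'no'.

z_0 = 0 + 0i, c = -0.3590 + -0.1650i
Iter 1: z = -0.3590 + -0.1650i, |z|^2 = 0.1561
Iter 2: z = -0.2573 + -0.0465i, |z|^2 = 0.0684
Iter 3: z = -0.2949 + -0.1411i, |z|^2 = 0.1069
Iter 4: z = -0.2919 + -0.0818i, |z|^2 = 0.0919
Iter 5: z = -0.2805 + -0.1172i, |z|^2 = 0.0924
Iter 6: z = -0.2941 + -0.0992i, |z|^2 = 0.0963
Iter 7: z = -0.2824 + -0.1066i, |z|^2 = 0.0911
Iter 8: z = -0.2906 + -0.1048i, |z|^2 = 0.0955
Iter 9: z = -0.2855 + -0.1041i, |z|^2 = 0.0923
Iter 10: z = -0.2883 + -0.1056i, |z|^2 = 0.0943
Iter 11: z = -0.2870 + -0.1041i, |z|^2 = 0.0932
Iter 12: z = -0.2875 + -0.1052i, |z|^2 = 0.0937
Iter 13: z = -0.2874 + -0.1045i, |z|^2 = 0.0935
Did not escape in 14 iterations → in set

Answer: yes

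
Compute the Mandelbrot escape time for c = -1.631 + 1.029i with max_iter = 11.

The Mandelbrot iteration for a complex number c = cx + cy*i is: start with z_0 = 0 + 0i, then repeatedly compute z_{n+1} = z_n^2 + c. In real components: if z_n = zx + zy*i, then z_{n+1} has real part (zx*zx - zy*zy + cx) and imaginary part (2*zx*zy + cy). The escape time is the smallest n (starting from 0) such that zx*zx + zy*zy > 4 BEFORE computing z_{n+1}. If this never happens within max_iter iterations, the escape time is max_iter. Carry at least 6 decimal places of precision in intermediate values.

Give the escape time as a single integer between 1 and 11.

z_0 = 0 + 0i, c = -1.6310 + 1.0290i
Iter 1: z = -1.6310 + 1.0290i, |z|^2 = 3.7190
Iter 2: z = -0.0297 + -2.3276i, |z|^2 = 5.4186
Escaped at iteration 2

Answer: 2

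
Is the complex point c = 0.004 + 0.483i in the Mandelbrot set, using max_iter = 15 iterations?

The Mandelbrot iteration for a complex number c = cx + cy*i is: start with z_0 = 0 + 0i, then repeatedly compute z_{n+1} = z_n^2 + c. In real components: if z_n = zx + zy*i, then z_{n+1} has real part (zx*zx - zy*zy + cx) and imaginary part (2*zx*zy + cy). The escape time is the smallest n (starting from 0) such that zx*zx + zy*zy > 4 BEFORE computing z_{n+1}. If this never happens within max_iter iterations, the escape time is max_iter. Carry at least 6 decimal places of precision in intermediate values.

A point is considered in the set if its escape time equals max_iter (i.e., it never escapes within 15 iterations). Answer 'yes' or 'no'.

z_0 = 0 + 0i, c = 0.0040 + 0.4830i
Iter 1: z = 0.0040 + 0.4830i, |z|^2 = 0.2333
Iter 2: z = -0.2293 + 0.4869i, |z|^2 = 0.2896
Iter 3: z = -0.1805 + 0.2598i, |z|^2 = 0.1000
Iter 4: z = -0.0309 + 0.3892i, |z|^2 = 0.1525
Iter 5: z = -0.1466 + 0.4589i, |z|^2 = 0.2321
Iter 6: z = -0.1852 + 0.3485i, |z|^2 = 0.1557
Iter 7: z = -0.0832 + 0.3540i, |z|^2 = 0.1322
Iter 8: z = -0.1144 + 0.4241i, |z|^2 = 0.1930
Iter 9: z = -0.1628 + 0.3860i, |z|^2 = 0.1755
Iter 10: z = -0.1185 + 0.3573i, |z|^2 = 0.1417
Iter 11: z = -0.1096 + 0.3983i, |z|^2 = 0.1707
Iter 12: z = -0.1426 + 0.3957i, |z|^2 = 0.1769
Iter 13: z = -0.1322 + 0.3701i, |z|^2 = 0.1545
Iter 14: z = -0.1155 + 0.3851i, |z|^2 = 0.1617
Did not escape in 15 iterations → in set

Answer: yes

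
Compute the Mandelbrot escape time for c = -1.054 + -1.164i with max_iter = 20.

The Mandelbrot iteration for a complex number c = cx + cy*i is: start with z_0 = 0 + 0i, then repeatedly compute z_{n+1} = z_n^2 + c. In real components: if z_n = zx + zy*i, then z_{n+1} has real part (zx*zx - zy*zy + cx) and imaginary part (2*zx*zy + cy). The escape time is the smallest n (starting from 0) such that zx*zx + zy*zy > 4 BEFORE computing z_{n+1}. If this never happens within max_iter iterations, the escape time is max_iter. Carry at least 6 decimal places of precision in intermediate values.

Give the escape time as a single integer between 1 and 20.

z_0 = 0 + 0i, c = -1.0540 + -1.1640i
Iter 1: z = -1.0540 + -1.1640i, |z|^2 = 2.4658
Iter 2: z = -1.2980 + 1.2897i, |z|^2 = 3.3481
Iter 3: z = -1.0326 + -4.5120i, |z|^2 = 21.4248
Escaped at iteration 3

Answer: 3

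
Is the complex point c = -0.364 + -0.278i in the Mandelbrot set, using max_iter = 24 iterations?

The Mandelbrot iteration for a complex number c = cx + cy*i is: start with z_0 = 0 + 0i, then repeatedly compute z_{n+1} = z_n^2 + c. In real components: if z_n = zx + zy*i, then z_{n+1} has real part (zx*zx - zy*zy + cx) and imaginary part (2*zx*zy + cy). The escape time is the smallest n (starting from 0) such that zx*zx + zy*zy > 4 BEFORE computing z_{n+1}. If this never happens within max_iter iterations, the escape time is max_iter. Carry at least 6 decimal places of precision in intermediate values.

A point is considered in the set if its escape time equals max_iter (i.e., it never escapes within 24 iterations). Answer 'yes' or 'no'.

z_0 = 0 + 0i, c = -0.3640 + -0.2780i
Iter 1: z = -0.3640 + -0.2780i, |z|^2 = 0.2098
Iter 2: z = -0.3088 + -0.0756i, |z|^2 = 0.1011
Iter 3: z = -0.2744 + -0.2313i, |z|^2 = 0.1288
Iter 4: z = -0.3422 + -0.1511i, |z|^2 = 0.1399
Iter 5: z = -0.2697 + -0.1746i, |z|^2 = 0.1032
Iter 6: z = -0.3217 + -0.1838i, |z|^2 = 0.1373
Iter 7: z = -0.2943 + -0.1597i, |z|^2 = 0.1121
Iter 8: z = -0.3029 + -0.1840i, |z|^2 = 0.1256
Iter 9: z = -0.3061 + -0.1665i, |z|^2 = 0.1214
Iter 10: z = -0.2980 + -0.1761i, |z|^2 = 0.1198
Iter 11: z = -0.3062 + -0.1731i, |z|^2 = 0.1237
Iter 12: z = -0.3002 + -0.1720i, |z|^2 = 0.1197
Iter 13: z = -0.3035 + -0.1747i, |z|^2 = 0.1226
Iter 14: z = -0.3024 + -0.1720i, |z|^2 = 0.1210
Iter 15: z = -0.3021 + -0.1740i, |z|^2 = 0.1215
Iter 16: z = -0.3030 + -0.1729i, |z|^2 = 0.1217
Iter 17: z = -0.3021 + -0.1732i, |z|^2 = 0.1213
Iter 18: z = -0.3028 + -0.1733i, |z|^2 = 0.1217
Iter 19: z = -0.3024 + -0.1730i, |z|^2 = 0.1214
Iter 20: z = -0.3025 + -0.1734i, |z|^2 = 0.1216
Iter 21: z = -0.3025 + -0.1731i, |z|^2 = 0.1215
Iter 22: z = -0.3024 + -0.1732i, |z|^2 = 0.1215
Iter 23: z = -0.3025 + -0.1732i, |z|^2 = 0.1215
Did not escape in 24 iterations → in set

Answer: yes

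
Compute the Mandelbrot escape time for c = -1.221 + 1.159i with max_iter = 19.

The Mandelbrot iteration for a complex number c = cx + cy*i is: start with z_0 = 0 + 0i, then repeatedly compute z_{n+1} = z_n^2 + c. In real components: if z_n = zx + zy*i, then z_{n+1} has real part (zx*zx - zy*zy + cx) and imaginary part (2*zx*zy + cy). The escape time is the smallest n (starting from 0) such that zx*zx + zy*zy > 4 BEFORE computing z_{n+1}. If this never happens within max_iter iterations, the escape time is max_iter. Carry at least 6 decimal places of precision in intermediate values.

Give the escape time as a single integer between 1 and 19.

Answer: 3

Derivation:
z_0 = 0 + 0i, c = -1.2210 + 1.1590i
Iter 1: z = -1.2210 + 1.1590i, |z|^2 = 2.8341
Iter 2: z = -1.0734 + -1.6713i, |z|^2 = 3.9454
Iter 3: z = -2.8619 + 4.7470i, |z|^2 = 30.7248
Escaped at iteration 3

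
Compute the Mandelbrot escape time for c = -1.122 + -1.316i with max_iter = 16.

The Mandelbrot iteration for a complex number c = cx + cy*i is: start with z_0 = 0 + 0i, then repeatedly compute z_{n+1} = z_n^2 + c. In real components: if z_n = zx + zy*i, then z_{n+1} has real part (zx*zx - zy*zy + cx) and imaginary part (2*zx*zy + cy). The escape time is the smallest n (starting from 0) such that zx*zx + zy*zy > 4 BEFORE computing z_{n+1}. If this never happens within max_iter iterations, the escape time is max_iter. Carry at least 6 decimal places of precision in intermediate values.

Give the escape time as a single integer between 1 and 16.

Answer: 2

Derivation:
z_0 = 0 + 0i, c = -1.1220 + -1.3160i
Iter 1: z = -1.1220 + -1.3160i, |z|^2 = 2.9907
Iter 2: z = -1.5950 + 1.6371i, |z|^2 = 5.2240
Escaped at iteration 2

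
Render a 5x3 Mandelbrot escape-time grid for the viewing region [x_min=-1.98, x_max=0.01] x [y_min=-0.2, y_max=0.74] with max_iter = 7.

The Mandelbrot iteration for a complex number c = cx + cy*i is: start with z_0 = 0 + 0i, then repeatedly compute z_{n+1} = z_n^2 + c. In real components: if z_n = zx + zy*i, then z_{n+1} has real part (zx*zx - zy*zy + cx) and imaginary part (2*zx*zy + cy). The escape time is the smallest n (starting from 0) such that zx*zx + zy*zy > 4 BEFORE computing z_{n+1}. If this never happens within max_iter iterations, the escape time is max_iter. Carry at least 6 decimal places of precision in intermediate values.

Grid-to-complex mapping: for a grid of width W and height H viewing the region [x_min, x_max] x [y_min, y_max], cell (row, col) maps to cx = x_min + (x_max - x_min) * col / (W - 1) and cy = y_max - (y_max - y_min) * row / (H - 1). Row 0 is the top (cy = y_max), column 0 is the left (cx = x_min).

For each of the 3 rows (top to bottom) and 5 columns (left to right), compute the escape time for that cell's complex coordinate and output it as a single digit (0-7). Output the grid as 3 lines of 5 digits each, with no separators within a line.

Answer: 13467
25777
35777

Derivation:
(row=0, col=0): c = -1.9800 + 0.7400i → escape time 1
(row=0, col=1): c = -1.4825 + 0.7400i → escape time 3
(row=0, col=2): c = -0.9850 + 0.7400i → escape time 4
(row=0, col=3): c = -0.4875 + 0.7400i → escape time 6
(row=0, col=4): c = 0.0100 + 0.7400i → escape time 7
(row=1, col=0): c = -1.9800 + 0.2700i → escape time 2
(row=1, col=1): c = -1.4825 + 0.2700i → escape time 5
(row=1, col=2): c = -0.9850 + 0.2700i → escape time 7
(row=1, col=3): c = -0.4875 + 0.2700i → escape time 7
(row=1, col=4): c = 0.0100 + 0.2700i → escape time 7
(row=2, col=0): c = -1.9800 + -0.2000i → escape time 3
(row=2, col=1): c = -1.4825 + -0.2000i → escape time 5
(row=2, col=2): c = -0.9850 + -0.2000i → escape time 7
(row=2, col=3): c = -0.4875 + -0.2000i → escape time 7
(row=2, col=4): c = 0.0100 + -0.2000i → escape time 7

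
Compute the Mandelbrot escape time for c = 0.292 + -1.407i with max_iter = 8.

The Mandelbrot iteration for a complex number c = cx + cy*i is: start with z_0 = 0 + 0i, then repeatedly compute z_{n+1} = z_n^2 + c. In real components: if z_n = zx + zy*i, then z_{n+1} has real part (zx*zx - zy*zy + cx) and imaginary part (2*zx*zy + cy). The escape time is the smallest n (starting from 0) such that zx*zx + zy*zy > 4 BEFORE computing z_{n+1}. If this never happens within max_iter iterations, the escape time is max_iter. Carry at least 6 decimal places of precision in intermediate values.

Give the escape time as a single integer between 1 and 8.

Answer: 2

Derivation:
z_0 = 0 + 0i, c = 0.2920 + -1.4070i
Iter 1: z = 0.2920 + -1.4070i, |z|^2 = 2.0649
Iter 2: z = -1.6024 + -2.2287i, |z|^2 = 7.5347
Escaped at iteration 2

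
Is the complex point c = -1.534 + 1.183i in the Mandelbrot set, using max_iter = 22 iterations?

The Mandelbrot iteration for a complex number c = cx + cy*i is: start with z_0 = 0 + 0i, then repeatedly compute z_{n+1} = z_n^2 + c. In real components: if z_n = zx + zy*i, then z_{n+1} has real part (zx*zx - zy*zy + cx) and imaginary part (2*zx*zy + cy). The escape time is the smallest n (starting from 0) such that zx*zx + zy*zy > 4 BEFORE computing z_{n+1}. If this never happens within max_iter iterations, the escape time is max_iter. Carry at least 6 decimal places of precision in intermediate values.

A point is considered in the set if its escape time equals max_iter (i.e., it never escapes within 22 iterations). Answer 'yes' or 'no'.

Answer: no

Derivation:
z_0 = 0 + 0i, c = -1.5340 + 1.1830i
Iter 1: z = -1.5340 + 1.1830i, |z|^2 = 3.7526
Iter 2: z = -0.5803 + -2.4464i, |z|^2 = 6.3219
Escaped at iteration 2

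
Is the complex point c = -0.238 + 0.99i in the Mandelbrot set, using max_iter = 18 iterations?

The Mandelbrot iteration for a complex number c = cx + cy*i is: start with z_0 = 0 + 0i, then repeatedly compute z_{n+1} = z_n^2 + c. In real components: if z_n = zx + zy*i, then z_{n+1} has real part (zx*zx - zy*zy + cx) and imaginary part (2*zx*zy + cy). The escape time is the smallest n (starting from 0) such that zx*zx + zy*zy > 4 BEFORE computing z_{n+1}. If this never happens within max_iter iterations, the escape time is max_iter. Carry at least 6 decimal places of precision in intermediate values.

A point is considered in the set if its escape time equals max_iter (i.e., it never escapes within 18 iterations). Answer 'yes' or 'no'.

z_0 = 0 + 0i, c = -0.2380 + 0.9900i
Iter 1: z = -0.2380 + 0.9900i, |z|^2 = 1.0367
Iter 2: z = -1.1615 + 0.5188i, |z|^2 = 1.6181
Iter 3: z = 0.8419 + -0.2150i, |z|^2 = 0.7550
Iter 4: z = 0.4245 + 0.6279i, |z|^2 = 0.5745
Iter 5: z = -0.4521 + 1.5231i, |z|^2 = 2.5243
Iter 6: z = -2.3535 + -0.3872i, |z|^2 = 5.6889
Escaped at iteration 6

Answer: no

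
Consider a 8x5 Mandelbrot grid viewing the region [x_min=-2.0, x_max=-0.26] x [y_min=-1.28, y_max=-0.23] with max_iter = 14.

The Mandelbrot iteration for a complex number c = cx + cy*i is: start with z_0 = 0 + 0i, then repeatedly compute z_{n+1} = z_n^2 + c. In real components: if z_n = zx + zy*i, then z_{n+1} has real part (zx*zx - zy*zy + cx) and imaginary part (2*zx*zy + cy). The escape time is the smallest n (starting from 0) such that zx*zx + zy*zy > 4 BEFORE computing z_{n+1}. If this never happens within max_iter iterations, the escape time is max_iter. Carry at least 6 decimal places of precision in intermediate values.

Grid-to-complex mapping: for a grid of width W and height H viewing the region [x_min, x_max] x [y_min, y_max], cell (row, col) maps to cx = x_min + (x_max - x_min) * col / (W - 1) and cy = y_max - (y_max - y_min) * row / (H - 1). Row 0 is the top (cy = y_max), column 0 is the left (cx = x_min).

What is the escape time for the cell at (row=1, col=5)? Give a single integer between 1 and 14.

Answer: 6

Derivation:
z_0 = 0 + 0i, c = -0.7571 + -0.4925i
Iter 1: z = -0.7571 + -0.4925i, |z|^2 = 0.8158
Iter 2: z = -0.4264 + 0.2533i, |z|^2 = 0.2460
Iter 3: z = -0.6395 + -0.7085i, |z|^2 = 0.9109
Iter 4: z = -0.8502 + 0.4136i, |z|^2 = 0.8940
Iter 5: z = -0.2053 + -1.1959i, |z|^2 = 1.4723
Iter 6: z = -2.1451 + -0.0014i, |z|^2 = 4.6014
Escaped at iteration 6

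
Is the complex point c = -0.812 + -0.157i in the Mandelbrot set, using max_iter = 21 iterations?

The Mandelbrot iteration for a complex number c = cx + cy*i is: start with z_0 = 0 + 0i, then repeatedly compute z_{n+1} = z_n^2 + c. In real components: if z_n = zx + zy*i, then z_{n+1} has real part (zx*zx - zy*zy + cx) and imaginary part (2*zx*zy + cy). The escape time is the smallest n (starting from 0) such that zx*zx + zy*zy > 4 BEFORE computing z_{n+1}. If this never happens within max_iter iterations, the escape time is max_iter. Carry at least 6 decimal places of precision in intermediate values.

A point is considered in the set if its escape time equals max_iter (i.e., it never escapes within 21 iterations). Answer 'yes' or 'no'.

Answer: yes

Derivation:
z_0 = 0 + 0i, c = -0.8120 + -0.1570i
Iter 1: z = -0.8120 + -0.1570i, |z|^2 = 0.6840
Iter 2: z = -0.1773 + 0.0980i, |z|^2 = 0.0410
Iter 3: z = -0.7902 + -0.1917i, |z|^2 = 0.6611
Iter 4: z = -0.2244 + 0.1460i, |z|^2 = 0.0717
Iter 5: z = -0.7830 + -0.2225i, |z|^2 = 0.6625
Iter 6: z = -0.2485 + 0.1915i, |z|^2 = 0.0984
Iter 7: z = -0.7869 + -0.2522i, |z|^2 = 0.6828
Iter 8: z = -0.2564 + 0.2399i, |z|^2 = 0.1232
Iter 9: z = -0.8038 + -0.2800i, |z|^2 = 0.7245
Iter 10: z = -0.2443 + 0.2931i, |z|^2 = 0.1456
Iter 11: z = -0.8382 + -0.3002i, |z|^2 = 0.7928
Iter 12: z = -0.1995 + 0.3463i, |z|^2 = 0.1597
Iter 13: z = -0.8921 + -0.2951i, |z|^2 = 0.8830
Iter 14: z = -0.1033 + 0.3696i, |z|^2 = 0.1473
Iter 15: z = -0.9379 + -0.2333i, |z|^2 = 0.9342
Iter 16: z = 0.0133 + 0.2807i, |z|^2 = 0.0790
Iter 17: z = -0.8906 + -0.1495i, |z|^2 = 0.8156
Iter 18: z = -0.0412 + 0.1094i, |z|^2 = 0.0137
Iter 19: z = -0.8223 + -0.1660i, |z|^2 = 0.7037
Iter 20: z = -0.1634 + 0.1160i, |z|^2 = 0.0402
Did not escape in 21 iterations → in set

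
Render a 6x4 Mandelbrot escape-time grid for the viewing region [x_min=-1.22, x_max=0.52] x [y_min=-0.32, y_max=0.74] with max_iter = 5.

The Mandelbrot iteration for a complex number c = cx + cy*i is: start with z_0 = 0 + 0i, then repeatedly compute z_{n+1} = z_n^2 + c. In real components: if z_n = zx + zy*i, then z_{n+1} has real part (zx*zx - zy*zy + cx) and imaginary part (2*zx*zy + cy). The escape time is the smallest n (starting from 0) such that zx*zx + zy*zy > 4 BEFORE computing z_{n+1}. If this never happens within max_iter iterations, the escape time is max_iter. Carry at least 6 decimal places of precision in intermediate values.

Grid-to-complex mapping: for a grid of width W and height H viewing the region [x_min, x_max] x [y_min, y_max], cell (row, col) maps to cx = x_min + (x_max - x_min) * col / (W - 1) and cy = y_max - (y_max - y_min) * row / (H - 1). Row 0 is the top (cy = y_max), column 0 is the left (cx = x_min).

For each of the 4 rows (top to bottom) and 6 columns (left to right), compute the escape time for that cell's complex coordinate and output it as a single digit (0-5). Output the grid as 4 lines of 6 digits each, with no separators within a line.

Answer: 345553
555555
555555
555555

Derivation:
(row=0, col=0): c = -1.2200 + 0.7400i → escape time 3
(row=0, col=1): c = -0.8720 + 0.7400i → escape time 4
(row=0, col=2): c = -0.5240 + 0.7400i → escape time 5
(row=0, col=3): c = -0.1760 + 0.7400i → escape time 5
(row=0, col=4): c = 0.1720 + 0.7400i → escape time 5
(row=0, col=5): c = 0.5200 + 0.7400i → escape time 3
(row=1, col=0): c = -1.2200 + 0.3867i → escape time 5
(row=1, col=1): c = -0.8720 + 0.3867i → escape time 5
(row=1, col=2): c = -0.5240 + 0.3867i → escape time 5
(row=1, col=3): c = -0.1760 + 0.3867i → escape time 5
(row=1, col=4): c = 0.1720 + 0.3867i → escape time 5
(row=1, col=5): c = 0.5200 + 0.3867i → escape time 5
(row=2, col=0): c = -1.2200 + 0.0333i → escape time 5
(row=2, col=1): c = -0.8720 + 0.0333i → escape time 5
(row=2, col=2): c = -0.5240 + 0.0333i → escape time 5
(row=2, col=3): c = -0.1760 + 0.0333i → escape time 5
(row=2, col=4): c = 0.1720 + 0.0333i → escape time 5
(row=2, col=5): c = 0.5200 + 0.0333i → escape time 5
(row=3, col=0): c = -1.2200 + -0.3200i → escape time 5
(row=3, col=1): c = -0.8720 + -0.3200i → escape time 5
(row=3, col=2): c = -0.5240 + -0.3200i → escape time 5
(row=3, col=3): c = -0.1760 + -0.3200i → escape time 5
(row=3, col=4): c = 0.1720 + -0.3200i → escape time 5
(row=3, col=5): c = 0.5200 + -0.3200i → escape time 5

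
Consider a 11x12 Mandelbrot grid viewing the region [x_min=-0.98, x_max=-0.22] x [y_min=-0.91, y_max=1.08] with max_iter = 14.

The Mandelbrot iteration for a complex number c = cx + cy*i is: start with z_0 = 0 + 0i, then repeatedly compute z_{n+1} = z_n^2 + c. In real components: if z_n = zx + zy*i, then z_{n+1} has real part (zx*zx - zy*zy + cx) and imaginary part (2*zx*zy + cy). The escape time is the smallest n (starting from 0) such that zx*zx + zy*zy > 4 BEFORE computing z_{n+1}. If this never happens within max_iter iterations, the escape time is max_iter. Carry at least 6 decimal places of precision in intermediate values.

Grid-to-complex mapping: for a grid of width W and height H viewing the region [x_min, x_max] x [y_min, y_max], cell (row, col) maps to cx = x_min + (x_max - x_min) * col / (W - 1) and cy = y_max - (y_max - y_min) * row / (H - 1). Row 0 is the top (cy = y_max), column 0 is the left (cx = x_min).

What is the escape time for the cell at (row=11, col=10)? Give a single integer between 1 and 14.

z_0 = 0 + 0i, c = -0.2200 + -0.9100i
Iter 1: z = -0.2200 + -0.9100i, |z|^2 = 0.8765
Iter 2: z = -0.9997 + -0.5096i, |z|^2 = 1.2591
Iter 3: z = 0.5197 + 0.1089i, |z|^2 = 0.2820
Iter 4: z = 0.0382 + -0.7968i, |z|^2 = 0.6364
Iter 5: z = -0.8534 + -0.9709i, |z|^2 = 1.6711
Iter 6: z = -0.4343 + 0.7473i, |z|^2 = 0.7471
Iter 7: z = -0.5898 + -1.5592i, |z|^2 = 2.7788
Iter 8: z = -2.3031 + 0.9292i, |z|^2 = 6.1678
Escaped at iteration 8

Answer: 8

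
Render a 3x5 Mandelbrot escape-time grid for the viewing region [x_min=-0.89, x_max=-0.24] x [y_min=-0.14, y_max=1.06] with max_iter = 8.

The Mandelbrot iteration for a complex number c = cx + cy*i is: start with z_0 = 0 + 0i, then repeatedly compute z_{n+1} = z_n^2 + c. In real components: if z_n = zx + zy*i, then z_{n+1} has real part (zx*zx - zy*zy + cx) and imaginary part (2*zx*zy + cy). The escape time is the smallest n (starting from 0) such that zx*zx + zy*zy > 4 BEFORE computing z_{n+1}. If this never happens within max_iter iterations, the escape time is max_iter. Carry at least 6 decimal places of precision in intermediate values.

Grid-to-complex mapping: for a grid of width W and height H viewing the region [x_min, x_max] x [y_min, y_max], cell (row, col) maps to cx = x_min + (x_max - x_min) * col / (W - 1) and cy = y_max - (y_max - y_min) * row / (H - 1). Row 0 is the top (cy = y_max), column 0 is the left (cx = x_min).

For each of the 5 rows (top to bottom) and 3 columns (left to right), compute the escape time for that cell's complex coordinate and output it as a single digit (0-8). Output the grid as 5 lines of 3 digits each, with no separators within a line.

Answer: 346
468
688
888
888

Derivation:
(row=0, col=0): c = -0.8900 + 1.0600i → escape time 3
(row=0, col=1): c = -0.5650 + 1.0600i → escape time 4
(row=0, col=2): c = -0.2400 + 1.0600i → escape time 6
(row=1, col=0): c = -0.8900 + 0.7600i → escape time 4
(row=1, col=1): c = -0.5650 + 0.7600i → escape time 6
(row=1, col=2): c = -0.2400 + 0.7600i → escape time 8
(row=2, col=0): c = -0.8900 + 0.4600i → escape time 6
(row=2, col=1): c = -0.5650 + 0.4600i → escape time 8
(row=2, col=2): c = -0.2400 + 0.4600i → escape time 8
(row=3, col=0): c = -0.8900 + 0.1600i → escape time 8
(row=3, col=1): c = -0.5650 + 0.1600i → escape time 8
(row=3, col=2): c = -0.2400 + 0.1600i → escape time 8
(row=4, col=0): c = -0.8900 + -0.1400i → escape time 8
(row=4, col=1): c = -0.5650 + -0.1400i → escape time 8
(row=4, col=2): c = -0.2400 + -0.1400i → escape time 8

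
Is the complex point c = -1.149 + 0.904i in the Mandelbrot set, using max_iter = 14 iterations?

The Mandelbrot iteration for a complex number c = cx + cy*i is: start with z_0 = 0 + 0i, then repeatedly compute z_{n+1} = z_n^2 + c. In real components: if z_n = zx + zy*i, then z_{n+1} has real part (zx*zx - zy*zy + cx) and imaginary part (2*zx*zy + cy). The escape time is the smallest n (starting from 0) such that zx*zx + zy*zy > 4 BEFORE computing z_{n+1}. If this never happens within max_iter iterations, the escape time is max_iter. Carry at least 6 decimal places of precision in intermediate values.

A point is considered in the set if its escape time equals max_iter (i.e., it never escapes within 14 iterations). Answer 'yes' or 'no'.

z_0 = 0 + 0i, c = -1.1490 + 0.9040i
Iter 1: z = -1.1490 + 0.9040i, |z|^2 = 2.1374
Iter 2: z = -0.6460 + -1.1734i, |z|^2 = 1.7942
Iter 3: z = -2.1085 + 2.4201i, |z|^2 = 10.3025
Escaped at iteration 3

Answer: no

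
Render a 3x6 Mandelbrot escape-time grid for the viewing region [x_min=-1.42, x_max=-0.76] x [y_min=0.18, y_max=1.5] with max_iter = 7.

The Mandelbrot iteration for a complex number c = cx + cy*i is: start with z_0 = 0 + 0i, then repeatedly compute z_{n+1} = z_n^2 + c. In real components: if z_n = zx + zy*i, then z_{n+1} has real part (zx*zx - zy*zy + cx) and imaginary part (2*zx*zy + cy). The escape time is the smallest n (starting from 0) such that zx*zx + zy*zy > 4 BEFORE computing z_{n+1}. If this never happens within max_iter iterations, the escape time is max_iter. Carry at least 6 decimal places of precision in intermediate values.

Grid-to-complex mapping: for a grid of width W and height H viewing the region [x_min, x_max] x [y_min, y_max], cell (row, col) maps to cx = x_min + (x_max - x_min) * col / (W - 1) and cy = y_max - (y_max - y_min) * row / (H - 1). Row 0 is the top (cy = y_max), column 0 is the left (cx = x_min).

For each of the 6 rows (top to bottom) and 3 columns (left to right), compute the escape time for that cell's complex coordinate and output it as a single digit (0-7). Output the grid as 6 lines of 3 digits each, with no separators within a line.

(row=0, col=0): c = -1.4200 + 1.5000i → escape time 1
(row=0, col=1): c = -1.0900 + 1.5000i → escape time 2
(row=0, col=2): c = -0.7600 + 1.5000i → escape time 2
(row=1, col=0): c = -1.4200 + 1.2360i → escape time 2
(row=1, col=1): c = -1.0900 + 1.2360i → escape time 2
(row=1, col=2): c = -0.7600 + 1.2360i → escape time 3
(row=2, col=0): c = -1.4200 + 0.9720i → escape time 3
(row=2, col=1): c = -1.0900 + 0.9720i → escape time 3
(row=2, col=2): c = -0.7600 + 0.9720i → escape time 3
(row=3, col=0): c = -1.4200 + 0.7080i → escape time 3
(row=3, col=1): c = -1.0900 + 0.7080i → escape time 3
(row=3, col=2): c = -0.7600 + 0.7080i → escape time 4
(row=4, col=0): c = -1.4200 + 0.4440i → escape time 4
(row=4, col=1): c = -1.0900 + 0.4440i → escape time 5
(row=4, col=2): c = -0.7600 + 0.4440i → escape time 7
(row=5, col=0): c = -1.4200 + 0.1800i → escape time 6
(row=5, col=1): c = -1.0900 + 0.1800i → escape time 7
(row=5, col=2): c = -0.7600 + 0.1800i → escape time 7

Answer: 122
223
333
334
457
677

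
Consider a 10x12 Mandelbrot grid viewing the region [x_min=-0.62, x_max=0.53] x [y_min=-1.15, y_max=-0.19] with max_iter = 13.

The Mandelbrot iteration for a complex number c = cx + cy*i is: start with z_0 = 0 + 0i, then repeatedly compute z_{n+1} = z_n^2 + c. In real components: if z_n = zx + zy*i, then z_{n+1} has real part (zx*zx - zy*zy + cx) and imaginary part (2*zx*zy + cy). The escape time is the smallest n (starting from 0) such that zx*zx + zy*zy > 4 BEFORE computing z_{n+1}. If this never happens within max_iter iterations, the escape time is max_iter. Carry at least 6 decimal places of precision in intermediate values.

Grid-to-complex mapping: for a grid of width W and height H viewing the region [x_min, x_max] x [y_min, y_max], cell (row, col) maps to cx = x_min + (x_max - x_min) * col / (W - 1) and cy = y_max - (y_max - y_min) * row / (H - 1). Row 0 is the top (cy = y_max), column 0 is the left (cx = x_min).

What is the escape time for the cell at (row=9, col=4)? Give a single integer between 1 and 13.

Answer: 13

Derivation:
z_0 = 0 + 0i, c = -0.1089 + -0.9755i
Iter 1: z = -0.1089 + -0.9755i, |z|^2 = 0.9634
Iter 2: z = -1.0485 + -0.7630i, |z|^2 = 1.6816
Iter 3: z = 0.4084 + 0.6247i, |z|^2 = 0.5570
Iter 4: z = -0.3323 + -0.4653i, |z|^2 = 0.3269
Iter 5: z = -0.2149 + -0.6662i, |z|^2 = 0.4900
Iter 6: z = -0.5065 + -0.6891i, |z|^2 = 0.7314
Iter 7: z = -0.3272 + -0.2774i, |z|^2 = 0.1840
Iter 8: z = -0.0788 + -0.7939i, |z|^2 = 0.6365
Iter 9: z = -0.7330 + -0.8504i, |z|^2 = 1.2604
Iter 10: z = -0.2948 + 0.2712i, |z|^2 = 0.1604
Iter 11: z = -0.0955 + -1.1353i, |z|^2 = 1.2981
Iter 12: z = -1.3887 + -0.7585i, |z|^2 = 2.5039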